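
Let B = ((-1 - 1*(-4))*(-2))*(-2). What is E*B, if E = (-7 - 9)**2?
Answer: 3072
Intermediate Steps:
E = 256 (E = (-16)**2 = 256)
B = 12 (B = ((-1 + 4)*(-2))*(-2) = (3*(-2))*(-2) = -6*(-2) = 12)
E*B = 256*12 = 3072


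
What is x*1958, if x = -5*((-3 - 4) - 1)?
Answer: 78320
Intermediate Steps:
x = 40 (x = -5*(-7 - 1) = -5*(-8) = 40)
x*1958 = 40*1958 = 78320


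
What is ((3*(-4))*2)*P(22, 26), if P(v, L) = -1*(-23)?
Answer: -552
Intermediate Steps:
P(v, L) = 23
((3*(-4))*2)*P(22, 26) = ((3*(-4))*2)*23 = -12*2*23 = -24*23 = -552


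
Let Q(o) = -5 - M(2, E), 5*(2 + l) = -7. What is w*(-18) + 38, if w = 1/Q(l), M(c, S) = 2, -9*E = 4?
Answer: 284/7 ≈ 40.571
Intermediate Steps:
E = -4/9 (E = -⅑*4 = -4/9 ≈ -0.44444)
l = -17/5 (l = -2 + (⅕)*(-7) = -2 - 7/5 = -17/5 ≈ -3.4000)
Q(o) = -7 (Q(o) = -5 - 1*2 = -5 - 2 = -7)
w = -⅐ (w = 1/(-7) = -⅐ ≈ -0.14286)
w*(-18) + 38 = -⅐*(-18) + 38 = 18/7 + 38 = 284/7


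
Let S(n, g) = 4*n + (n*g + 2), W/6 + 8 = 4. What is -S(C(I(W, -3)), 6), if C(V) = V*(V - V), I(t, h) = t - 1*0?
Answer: -2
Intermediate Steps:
W = -24 (W = -48 + 6*4 = -48 + 24 = -24)
I(t, h) = t (I(t, h) = t + 0 = t)
C(V) = 0 (C(V) = V*0 = 0)
S(n, g) = 2 + 4*n + g*n (S(n, g) = 4*n + (g*n + 2) = 4*n + (2 + g*n) = 2 + 4*n + g*n)
-S(C(I(W, -3)), 6) = -(2 + 4*0 + 6*0) = -(2 + 0 + 0) = -1*2 = -2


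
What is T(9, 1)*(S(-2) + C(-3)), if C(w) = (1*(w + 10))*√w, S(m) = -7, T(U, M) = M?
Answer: -7 + 7*I*√3 ≈ -7.0 + 12.124*I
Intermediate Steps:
C(w) = √w*(10 + w) (C(w) = (1*(10 + w))*√w = (10 + w)*√w = √w*(10 + w))
T(9, 1)*(S(-2) + C(-3)) = 1*(-7 + √(-3)*(10 - 3)) = 1*(-7 + (I*√3)*7) = 1*(-7 + 7*I*√3) = -7 + 7*I*√3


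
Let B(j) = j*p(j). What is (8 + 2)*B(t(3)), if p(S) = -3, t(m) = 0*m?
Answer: 0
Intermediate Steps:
t(m) = 0
B(j) = -3*j (B(j) = j*(-3) = -3*j)
(8 + 2)*B(t(3)) = (8 + 2)*(-3*0) = 10*0 = 0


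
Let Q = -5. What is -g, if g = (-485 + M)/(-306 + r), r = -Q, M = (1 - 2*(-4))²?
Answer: -404/301 ≈ -1.3422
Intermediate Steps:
M = 81 (M = (1 + 8)² = 9² = 81)
r = 5 (r = -1*(-5) = 5)
g = 404/301 (g = (-485 + 81)/(-306 + 5) = -404/(-301) = -404*(-1/301) = 404/301 ≈ 1.3422)
-g = -1*404/301 = -404/301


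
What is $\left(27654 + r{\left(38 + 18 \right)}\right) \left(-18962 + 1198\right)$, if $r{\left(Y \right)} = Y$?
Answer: $-492240440$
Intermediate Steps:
$\left(27654 + r{\left(38 + 18 \right)}\right) \left(-18962 + 1198\right) = \left(27654 + \left(38 + 18\right)\right) \left(-18962 + 1198\right) = \left(27654 + 56\right) \left(-17764\right) = 27710 \left(-17764\right) = -492240440$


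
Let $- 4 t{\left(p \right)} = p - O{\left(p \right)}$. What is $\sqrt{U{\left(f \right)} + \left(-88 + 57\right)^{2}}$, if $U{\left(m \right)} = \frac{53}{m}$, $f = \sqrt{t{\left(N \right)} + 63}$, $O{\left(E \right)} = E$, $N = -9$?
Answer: $\frac{\sqrt{423801 + 1113 \sqrt{7}}}{21} \approx 31.108$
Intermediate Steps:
$t{\left(p \right)} = 0$ ($t{\left(p \right)} = - \frac{p - p}{4} = \left(- \frac{1}{4}\right) 0 = 0$)
$f = 3 \sqrt{7}$ ($f = \sqrt{0 + 63} = \sqrt{63} = 3 \sqrt{7} \approx 7.9373$)
$\sqrt{U{\left(f \right)} + \left(-88 + 57\right)^{2}} = \sqrt{\frac{53}{3 \sqrt{7}} + \left(-88 + 57\right)^{2}} = \sqrt{53 \frac{\sqrt{7}}{21} + \left(-31\right)^{2}} = \sqrt{\frac{53 \sqrt{7}}{21} + 961} = \sqrt{961 + \frac{53 \sqrt{7}}{21}}$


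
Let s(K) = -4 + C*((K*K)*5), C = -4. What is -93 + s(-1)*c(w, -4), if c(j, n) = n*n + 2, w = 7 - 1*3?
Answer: -525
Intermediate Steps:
w = 4 (w = 7 - 3 = 4)
s(K) = -4 - 20*K² (s(K) = -4 - 4*K*K*5 = -4 - 4*K²*5 = -4 - 20*K²)
c(j, n) = 2 + n² (c(j, n) = n² + 2 = 2 + n²)
-93 + s(-1)*c(w, -4) = -93 + (-4 - 20*(-1)²)*(2 + (-4)²) = -93 + (-4 - 20*1)*(2 + 16) = -93 + (-4 - 20)*18 = -93 - 24*18 = -93 - 432 = -525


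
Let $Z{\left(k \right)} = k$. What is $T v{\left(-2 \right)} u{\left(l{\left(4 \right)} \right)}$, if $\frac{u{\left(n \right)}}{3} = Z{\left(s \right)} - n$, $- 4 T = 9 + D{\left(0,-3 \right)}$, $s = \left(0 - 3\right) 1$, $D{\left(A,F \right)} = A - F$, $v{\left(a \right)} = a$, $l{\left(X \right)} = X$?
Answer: $-126$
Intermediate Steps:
$s = -3$ ($s = \left(-3\right) 1 = -3$)
$T = -3$ ($T = - \frac{9 + \left(0 - -3\right)}{4} = - \frac{9 + \left(0 + 3\right)}{4} = - \frac{9 + 3}{4} = \left(- \frac{1}{4}\right) 12 = -3$)
$u{\left(n \right)} = -9 - 3 n$ ($u{\left(n \right)} = 3 \left(-3 - n\right) = -9 - 3 n$)
$T v{\left(-2 \right)} u{\left(l{\left(4 \right)} \right)} = \left(-3\right) \left(-2\right) \left(-9 - 12\right) = 6 \left(-9 - 12\right) = 6 \left(-21\right) = -126$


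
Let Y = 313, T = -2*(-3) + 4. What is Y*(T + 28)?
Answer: 11894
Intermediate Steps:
T = 10 (T = 6 + 4 = 10)
Y*(T + 28) = 313*(10 + 28) = 313*38 = 11894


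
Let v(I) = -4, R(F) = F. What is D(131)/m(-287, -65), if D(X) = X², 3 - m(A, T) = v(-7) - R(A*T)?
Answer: 17161/18662 ≈ 0.91957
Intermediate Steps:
m(A, T) = 7 + A*T (m(A, T) = 3 - (-4 - A*T) = 3 + (4 + A*T) = 7 + A*T)
D(131)/m(-287, -65) = 131²/(7 - 287*(-65)) = 17161/(7 + 18655) = 17161/18662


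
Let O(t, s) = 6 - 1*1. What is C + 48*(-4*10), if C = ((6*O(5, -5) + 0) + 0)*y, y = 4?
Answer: -1800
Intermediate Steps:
O(t, s) = 5 (O(t, s) = 6 - 1 = 5)
C = 120 (C = ((6*5 + 0) + 0)*4 = ((30 + 0) + 0)*4 = (30 + 0)*4 = 30*4 = 120)
C + 48*(-4*10) = 120 + 48*(-4*10) = 120 + 48*(-40) = 120 - 1920 = -1800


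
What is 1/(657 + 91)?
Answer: 1/748 ≈ 0.0013369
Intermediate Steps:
1/(657 + 91) = 1/748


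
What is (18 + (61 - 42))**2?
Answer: 1369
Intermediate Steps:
(18 + (61 - 42))**2 = (18 + 19)**2 = 37**2 = 1369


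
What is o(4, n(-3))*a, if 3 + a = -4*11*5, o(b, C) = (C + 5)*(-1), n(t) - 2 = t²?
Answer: 3568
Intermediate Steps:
n(t) = 2 + t²
o(b, C) = -5 - C (o(b, C) = (5 + C)*(-1) = -5 - C)
a = -223 (a = -3 - 4*11*5 = -3 - 44*5 = -3 - 220 = -223)
o(4, n(-3))*a = (-5 - (2 + (-3)²))*(-223) = (-5 - (2 + 9))*(-223) = (-5 - 1*11)*(-223) = (-5 - 11)*(-223) = -16*(-223) = 3568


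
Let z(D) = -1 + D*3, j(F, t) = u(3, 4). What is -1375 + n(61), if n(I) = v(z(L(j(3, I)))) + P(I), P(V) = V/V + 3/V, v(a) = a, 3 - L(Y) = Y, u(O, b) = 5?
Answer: -84238/61 ≈ -1381.0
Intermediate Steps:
j(F, t) = 5
L(Y) = 3 - Y
z(D) = -1 + 3*D
P(V) = 1 + 3/V
n(I) = -7 + (3 + I)/I (n(I) = (-1 + 3*(3 - 1*5)) + (3 + I)/I = (-1 + 3*(3 - 5)) + (3 + I)/I = (-1 + 3*(-2)) + (3 + I)/I = (-1 - 6) + (3 + I)/I = -7 + (3 + I)/I)
-1375 + n(61) = -1375 + (-6 + 3/61) = -1375 - 363/61 = -84238/61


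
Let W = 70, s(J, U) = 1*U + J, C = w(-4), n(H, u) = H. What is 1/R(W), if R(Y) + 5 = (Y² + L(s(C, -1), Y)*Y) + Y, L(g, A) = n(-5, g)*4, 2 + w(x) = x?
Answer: 1/3565 ≈ 0.00028051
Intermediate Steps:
w(x) = -2 + x
C = -6 (C = -2 - 4 = -6)
s(J, U) = J + U (s(J, U) = U + J = J + U)
L(g, A) = -20 (L(g, A) = -5*4 = -20)
R(Y) = -5 + Y² - 19*Y (R(Y) = -5 + ((Y² - 20*Y) + Y) = -5 + (Y² - 19*Y) = -5 + Y² - 19*Y)
1/R(W) = 1/(-5 + 70² - 19*70) = 1/(-5 + 4900 - 1330) = 1/3565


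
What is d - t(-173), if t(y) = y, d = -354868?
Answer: -354695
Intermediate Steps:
d - t(-173) = -354868 - 1*(-173) = -354868 + 173 = -354695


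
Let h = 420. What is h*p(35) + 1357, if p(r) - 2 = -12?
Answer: -2843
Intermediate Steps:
p(r) = -10 (p(r) = 2 - 12 = -10)
h*p(35) + 1357 = 420*(-10) + 1357 = -4200 + 1357 = -2843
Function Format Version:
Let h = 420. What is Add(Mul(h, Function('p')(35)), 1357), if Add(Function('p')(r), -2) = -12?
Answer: -2843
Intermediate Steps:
Function('p')(r) = -10 (Function('p')(r) = Add(2, -12) = -10)
Add(Mul(h, Function('p')(35)), 1357) = Add(Mul(420, -10), 1357) = Add(-4200, 1357) = -2843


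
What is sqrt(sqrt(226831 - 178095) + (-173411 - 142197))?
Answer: 2*sqrt(-78902 + sqrt(3046)) ≈ 561.59*I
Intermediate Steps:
sqrt(sqrt(226831 - 178095) + (-173411 - 142197)) = sqrt(sqrt(48736) - 315608) = sqrt(4*sqrt(3046) - 315608) = sqrt(-315608 + 4*sqrt(3046))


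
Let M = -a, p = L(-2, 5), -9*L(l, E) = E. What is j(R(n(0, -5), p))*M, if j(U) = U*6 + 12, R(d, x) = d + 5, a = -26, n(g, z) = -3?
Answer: 624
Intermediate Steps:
L(l, E) = -E/9
p = -5/9 (p = -⅑*5 = -5/9 ≈ -0.55556)
R(d, x) = 5 + d
M = 26 (M = -1*(-26) = 26)
j(U) = 12 + 6*U (j(U) = 6*U + 12 = 12 + 6*U)
j(R(n(0, -5), p))*M = (12 + 6*(5 - 3))*26 = (12 + 6*2)*26 = (12 + 12)*26 = 24*26 = 624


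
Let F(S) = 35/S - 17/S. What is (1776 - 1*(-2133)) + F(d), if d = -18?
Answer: 3908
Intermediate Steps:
F(S) = 18/S
(1776 - 1*(-2133)) + F(d) = (1776 - 1*(-2133)) + 18/(-18) = (1776 + 2133) + 18*(-1/18) = 3909 - 1 = 3908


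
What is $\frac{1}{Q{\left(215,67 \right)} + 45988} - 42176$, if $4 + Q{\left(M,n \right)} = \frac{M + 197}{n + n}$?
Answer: $- \frac{129949907517}{3081134} \approx -42176.0$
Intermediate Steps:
$Q{\left(M,n \right)} = -4 + \frac{197 + M}{2 n}$ ($Q{\left(M,n \right)} = -4 + \frac{M + 197}{n + n} = -4 + \frac{197 + M}{2 n}$)
$\frac{1}{Q{\left(215,67 \right)} + 45988} - 42176 = \frac{1}{\frac{197 + 215 - 536}{2 \cdot 67} + 45988} - 42176 = \frac{1}{\frac{1}{2} \cdot \frac{1}{67} \left(197 + 215 - 536\right) + 45988} - 42176 = \frac{1}{\frac{1}{2} \cdot \frac{1}{67} \left(-124\right) + 45988} - 42176 = \frac{1}{- \frac{62}{67} + 45988} - 42176 = \frac{1}{\frac{3081134}{67}} - 42176 = \frac{67}{3081134} - 42176 = - \frac{129949907517}{3081134}$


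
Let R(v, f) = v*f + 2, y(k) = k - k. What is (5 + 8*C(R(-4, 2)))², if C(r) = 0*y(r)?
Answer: 25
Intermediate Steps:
y(k) = 0
R(v, f) = 2 + f*v (R(v, f) = f*v + 2 = 2 + f*v)
C(r) = 0 (C(r) = 0*0 = 0)
(5 + 8*C(R(-4, 2)))² = (5 + 8*0)² = (5 + 0)² = 5² = 25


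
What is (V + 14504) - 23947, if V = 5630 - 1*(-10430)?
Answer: 6617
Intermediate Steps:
V = 16060 (V = 5630 + 10430 = 16060)
(V + 14504) - 23947 = (16060 + 14504) - 23947 = 30564 - 23947 = 6617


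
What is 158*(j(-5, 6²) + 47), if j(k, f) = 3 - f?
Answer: 2212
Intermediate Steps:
158*(j(-5, 6²) + 47) = 158*((3 - 1*6²) + 47) = 158*((3 - 1*36) + 47) = 158*((3 - 36) + 47) = 158*(-33 + 47) = 158*14 = 2212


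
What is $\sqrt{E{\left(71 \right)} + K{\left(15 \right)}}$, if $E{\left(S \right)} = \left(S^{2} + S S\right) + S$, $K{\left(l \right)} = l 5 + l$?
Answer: $\sqrt{10243} \approx 101.21$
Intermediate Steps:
$K{\left(l \right)} = 6 l$ ($K{\left(l \right)} = 5 l + l = 6 l$)
$E{\left(S \right)} = S + 2 S^{2}$ ($E{\left(S \right)} = \left(S^{2} + S^{2}\right) + S = 2 S^{2} + S = S + 2 S^{2}$)
$\sqrt{E{\left(71 \right)} + K{\left(15 \right)}} = \sqrt{71 \left(1 + 2 \cdot 71\right) + 6 \cdot 15} = \sqrt{71 \left(1 + 142\right) + 90} = \sqrt{71 \cdot 143 + 90} = \sqrt{10153 + 90} = \sqrt{10243}$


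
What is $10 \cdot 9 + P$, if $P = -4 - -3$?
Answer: $89$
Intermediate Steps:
$P = -1$ ($P = -4 + 3 = -1$)
$10 \cdot 9 + P = 10 \cdot 9 - 1 = 90 - 1 = 89$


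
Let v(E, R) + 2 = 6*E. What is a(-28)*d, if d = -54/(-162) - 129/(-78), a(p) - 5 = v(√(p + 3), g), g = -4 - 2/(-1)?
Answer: 155/26 + 775*I/13 ≈ 5.9615 + 59.615*I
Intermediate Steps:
g = -2 (g = -4 - 2*(-1) = -4 + 2 = -2)
v(E, R) = -2 + 6*E
a(p) = 3 + 6*√(3 + p) (a(p) = 5 + (-2 + 6*√(p + 3)) = 5 + (-2 + 6*√(3 + p)) = 3 + 6*√(3 + p))
d = 155/78 (d = -54*(-1/162) - 129*(-1/78) = ⅓ + 43/26 = 155/78 ≈ 1.9872)
a(-28)*d = (3 + 6*√(3 - 28))*(155/78) = (3 + 6*√(-25))*(155/78) = (3 + 6*(5*I))*(155/78) = (3 + 30*I)*(155/78) = 155/26 + 775*I/13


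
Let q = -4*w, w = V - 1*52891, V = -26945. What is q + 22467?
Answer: 341811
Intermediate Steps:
w = -79836 (w = -26945 - 1*52891 = -26945 - 52891 = -79836)
q = 319344 (q = -4*(-79836) = 319344)
q + 22467 = 319344 + 22467 = 341811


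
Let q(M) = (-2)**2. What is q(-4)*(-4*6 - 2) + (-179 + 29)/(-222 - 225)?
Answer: -15446/149 ≈ -103.66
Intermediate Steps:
q(M) = 4
q(-4)*(-4*6 - 2) + (-179 + 29)/(-222 - 225) = 4*(-4*6 - 2) + (-179 + 29)/(-222 - 225) = 4*(-24 - 2) - 150/(-447) = 4*(-26) - 150*(-1/447) = -104 + 50/149 = -15446/149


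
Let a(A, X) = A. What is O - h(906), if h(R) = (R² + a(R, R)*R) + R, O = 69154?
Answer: -1573424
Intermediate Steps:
h(R) = R + 2*R² (h(R) = (R² + R*R) + R = (R² + R²) + R = 2*R² + R = R + 2*R²)
O - h(906) = 69154 - 906*(1 + 2*906) = 69154 - 906*(1 + 1812) = 69154 - 906*1813 = 69154 - 1*1642578 = 69154 - 1642578 = -1573424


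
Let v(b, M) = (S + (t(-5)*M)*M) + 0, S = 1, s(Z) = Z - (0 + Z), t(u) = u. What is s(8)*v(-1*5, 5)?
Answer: 0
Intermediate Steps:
s(Z) = 0 (s(Z) = Z - Z = 0)
v(b, M) = 1 - 5*M² (v(b, M) = (1 + (-5*M)*M) + 0 = (1 - 5*M²) + 0 = 1 - 5*M²)
s(8)*v(-1*5, 5) = 0*(1 - 5*5²) = 0*(1 - 5*25) = 0*(1 - 125) = 0*(-124) = 0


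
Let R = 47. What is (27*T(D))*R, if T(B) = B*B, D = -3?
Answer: 11421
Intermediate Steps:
T(B) = B²
(27*T(D))*R = (27*(-3)²)*47 = (27*9)*47 = 243*47 = 11421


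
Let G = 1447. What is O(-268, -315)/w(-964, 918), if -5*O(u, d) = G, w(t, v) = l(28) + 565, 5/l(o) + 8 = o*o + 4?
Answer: -225732/440705 ≈ -0.51221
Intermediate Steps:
l(o) = 5/(-4 + o²) (l(o) = 5/(-8 + (o*o + 4)) = 5/(-8 + (o² + 4)) = 5/(-8 + (4 + o²)) = 5/(-4 + o²))
w(t, v) = 88141/156 (w(t, v) = 5/(-4 + 28²) + 565 = 5/(-4 + 784) + 565 = 5/780 + 565 = 5*(1/780) + 565 = 1/156 + 565 = 88141/156)
O(u, d) = -1447/5 (O(u, d) = -⅕*1447 = -1447/5)
O(-268, -315)/w(-964, 918) = -1447/(5*88141/156) = -1447/5*156/88141 = -225732/440705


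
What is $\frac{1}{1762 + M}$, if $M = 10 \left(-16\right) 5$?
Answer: $\frac{1}{962} \approx 0.0010395$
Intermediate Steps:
$M = -800$ ($M = \left(-160\right) 5 = -800$)
$\frac{1}{1762 + M} = \frac{1}{1762 - 800} = \frac{1}{962}$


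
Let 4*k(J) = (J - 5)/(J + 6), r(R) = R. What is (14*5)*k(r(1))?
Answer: -10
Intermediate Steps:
k(J) = (-5 + J)/(4*(6 + J)) (k(J) = ((J - 5)/(J + 6))/4 = ((-5 + J)/(6 + J))/4 = (-5 + J)/(4*(6 + J)))
(14*5)*k(r(1)) = (14*5)*((-5 + 1)/(4*(6 + 1))) = 70*((1/4)*(-4)/7) = 70*((1/4)*(1/7)*(-4)) = 70*(-1/7) = -10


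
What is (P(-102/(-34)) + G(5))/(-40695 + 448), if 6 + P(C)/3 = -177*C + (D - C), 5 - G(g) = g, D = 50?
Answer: 1470/40247 ≈ 0.036524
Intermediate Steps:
G(g) = 5 - g
P(C) = 132 - 534*C (P(C) = -18 + 3*(-177*C + (50 - C)) = -18 + 3*(50 - 178*C) = -18 + (150 - 534*C) = 132 - 534*C)
(P(-102/(-34)) + G(5))/(-40695 + 448) = ((132 - (-54468)/(-34)) + (5 - 1*5))/(-40695 + 448) = ((132 - (-54468)*(-1)/34) + (5 - 5))/(-40247) = ((132 - 534*3) + 0)*(-1/40247) = ((132 - 1602) + 0)*(-1/40247) = (-1470 + 0)*(-1/40247) = -1470*(-1/40247) = 1470/40247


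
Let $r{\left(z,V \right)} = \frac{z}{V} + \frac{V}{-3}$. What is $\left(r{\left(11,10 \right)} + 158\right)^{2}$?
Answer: $\frac{21836929}{900} \approx 24263.0$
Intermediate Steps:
$r{\left(z,V \right)} = - \frac{V}{3} + \frac{z}{V}$ ($r{\left(z,V \right)} = \frac{z}{V} + V \left(- \frac{1}{3}\right) = \frac{z}{V} - \frac{V}{3} = - \frac{V}{3} + \frac{z}{V}$)
$\left(r{\left(11,10 \right)} + 158\right)^{2} = \left(\left(\left(- \frac{1}{3}\right) 10 + \frac{11}{10}\right) + 158\right)^{2} = \left(\left(- \frac{10}{3} + 11 \cdot \frac{1}{10}\right) + 158\right)^{2} = \left(\left(- \frac{10}{3} + \frac{11}{10}\right) + 158\right)^{2} = \left(- \frac{67}{30} + 158\right)^{2} = \left(\frac{4673}{30}\right)^{2} = \frac{21836929}{900}$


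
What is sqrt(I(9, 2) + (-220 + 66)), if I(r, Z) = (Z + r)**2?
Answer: I*sqrt(33) ≈ 5.7446*I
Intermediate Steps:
sqrt(I(9, 2) + (-220 + 66)) = sqrt((2 + 9)**2 + (-220 + 66)) = sqrt(11**2 - 154) = sqrt(121 - 154) = sqrt(-33) = I*sqrt(33)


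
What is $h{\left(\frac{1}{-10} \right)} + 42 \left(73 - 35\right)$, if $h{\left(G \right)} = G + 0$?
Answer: $\frac{15959}{10} \approx 1595.9$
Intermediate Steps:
$h{\left(G \right)} = G$
$h{\left(\frac{1}{-10} \right)} + 42 \left(73 - 35\right) = \frac{1}{-10} + 42 \left(73 - 35\right) = - \frac{1}{10} + 42 \cdot 38 = - \frac{1}{10} + 1596 = \frac{15959}{10}$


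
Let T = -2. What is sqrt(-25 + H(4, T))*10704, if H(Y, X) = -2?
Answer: 32112*I*sqrt(3) ≈ 55620.0*I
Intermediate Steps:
sqrt(-25 + H(4, T))*10704 = sqrt(-25 - 2)*10704 = sqrt(-27)*10704 = (3*I*sqrt(3))*10704 = 32112*I*sqrt(3)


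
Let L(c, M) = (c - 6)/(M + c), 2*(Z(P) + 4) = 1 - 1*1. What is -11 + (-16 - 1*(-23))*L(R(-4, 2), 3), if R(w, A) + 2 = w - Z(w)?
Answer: -67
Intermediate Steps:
Z(P) = -4 (Z(P) = -4 + (1 - 1*1)/2 = -4 + (1 - 1)/2 = -4 + (½)*0 = -4 + 0 = -4)
R(w, A) = 2 + w (R(w, A) = -2 + (w - 1*(-4)) = -2 + (w + 4) = -2 + (4 + w) = 2 + w)
L(c, M) = (-6 + c)/(M + c)
-11 + (-16 - 1*(-23))*L(R(-4, 2), 3) = -11 + (-16 - 1*(-23))*((-6 + (2 - 4))/(3 + (2 - 4))) = -11 + (-16 + 23)*((-6 - 2)/(3 - 2)) = -11 + 7*(-8/1) = -11 + 7*(1*(-8)) = -11 + 7*(-8) = -11 - 56 = -67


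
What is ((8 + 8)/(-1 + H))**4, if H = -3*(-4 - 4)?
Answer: 65536/279841 ≈ 0.23419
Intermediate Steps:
H = 24 (H = -3*(-8) = 24)
((8 + 8)/(-1 + H))**4 = ((8 + 8)/(-1 + 24))**4 = (16/23)**4 = 65536/279841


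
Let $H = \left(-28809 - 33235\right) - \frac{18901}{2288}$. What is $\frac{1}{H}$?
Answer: $- \frac{2288}{141975573} \approx -1.6115 \cdot 10^{-5}$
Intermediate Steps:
$H = - \frac{141975573}{2288}$ ($H = -62044 - \frac{18901}{2288} = - \frac{141975573}{2288} \approx -62052.0$)
$\frac{1}{H} = \frac{1}{- \frac{141975573}{2288}} = - \frac{2288}{141975573}$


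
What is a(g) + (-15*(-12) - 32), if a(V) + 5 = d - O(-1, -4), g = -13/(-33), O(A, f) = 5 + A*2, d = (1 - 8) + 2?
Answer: 135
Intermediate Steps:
d = -5 (d = -7 + 2 = -5)
O(A, f) = 5 + 2*A
g = 13/33 (g = -13*(-1/33) = 13/33 ≈ 0.39394)
a(V) = -13 (a(V) = -5 + (-5 - (5 + 2*(-1))) = -5 + (-5 - (5 - 2)) = -5 + (-5 - 1*3) = -5 + (-5 - 3) = -5 - 8 = -13)
a(g) + (-15*(-12) - 32) = -13 + (-15*(-12) - 32) = -13 + (180 - 32) = -13 + 148 = 135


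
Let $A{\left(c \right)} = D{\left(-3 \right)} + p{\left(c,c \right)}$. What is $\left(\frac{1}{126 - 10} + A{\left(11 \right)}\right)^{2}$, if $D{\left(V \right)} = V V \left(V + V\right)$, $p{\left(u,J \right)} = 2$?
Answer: $\frac{36372961}{13456} \approx 2703.1$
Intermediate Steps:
$D{\left(V \right)} = 2 V^{3}$ ($D{\left(V \right)} = V V 2 V = V 2 V^{2} = 2 V^{3}$)
$A{\left(c \right)} = -52$ ($A{\left(c \right)} = 2 \left(-3\right)^{3} + 2 = 2 \left(-27\right) + 2 = -54 + 2 = -52$)
$\left(\frac{1}{126 - 10} + A{\left(11 \right)}\right)^{2} = \left(\frac{1}{126 - 10} - 52\right)^{2} = \left(\frac{1}{116} - 52\right)^{2} = \left(- \frac{6031}{116}\right)^{2} = \frac{36372961}{13456}$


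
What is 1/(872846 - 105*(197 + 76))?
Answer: 1/844181 ≈ 1.1846e-6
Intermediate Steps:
1/(872846 - 105*(197 + 76)) = 1/(872846 - 105*273) = 1/(872846 - 28665) = 1/844181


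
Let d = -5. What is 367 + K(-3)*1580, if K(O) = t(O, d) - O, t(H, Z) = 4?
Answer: 11427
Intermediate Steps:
K(O) = 4 - O
367 + K(-3)*1580 = 367 + (4 - 1*(-3))*1580 = 367 + (4 + 3)*1580 = 367 + 7*1580 = 367 + 11060 = 11427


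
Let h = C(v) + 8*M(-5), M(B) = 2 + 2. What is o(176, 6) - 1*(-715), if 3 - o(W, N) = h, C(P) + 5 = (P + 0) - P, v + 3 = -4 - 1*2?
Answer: 691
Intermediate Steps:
M(B) = 4
v = -9 (v = -3 + (-4 - 1*2) = -3 + (-4 - 2) = -3 - 6 = -9)
C(P) = -5 (C(P) = -5 + ((P + 0) - P) = -5 + (P - P) = -5 + 0 = -5)
h = 27 (h = -5 + 8*4 = -5 + 32 = 27)
o(W, N) = -24 (o(W, N) = 3 - 1*27 = 3 - 27 = -24)
o(176, 6) - 1*(-715) = -24 - 1*(-715) = -24 + 715 = 691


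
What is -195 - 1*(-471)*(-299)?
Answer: -141024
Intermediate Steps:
-195 - 1*(-471)*(-299) = -195 + 471*(-299) = -195 - 140829 = -141024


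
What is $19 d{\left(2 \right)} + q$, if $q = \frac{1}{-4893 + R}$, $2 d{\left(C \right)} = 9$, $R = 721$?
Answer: $\frac{356705}{4172} \approx 85.5$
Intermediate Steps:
$d{\left(C \right)} = \frac{9}{2}$ ($d{\left(C \right)} = \frac{1}{2} \cdot 9 = \frac{9}{2}$)
$q = - \frac{1}{4172}$ ($q = \frac{1}{-4893 + 721} = \frac{1}{-4172} = - \frac{1}{4172} \approx -0.00023969$)
$19 d{\left(2 \right)} + q = 19 \cdot \frac{9}{2} - \frac{1}{4172} = \frac{171}{2} - \frac{1}{4172} = \frac{356705}{4172}$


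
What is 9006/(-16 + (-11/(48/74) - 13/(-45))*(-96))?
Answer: 67545/11882 ≈ 5.6846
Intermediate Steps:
9006/(-16 + (-11/(48/74) - 13/(-45))*(-96)) = 9006/(-16 + (-11/(48*(1/74)) - 13*(-1/45))*(-96)) = 9006/(-16 + (-11/24/37 + 13/45)*(-96)) = 9006/(-16 + (-11*37/24 + 13/45)*(-96)) = 9006/(-16 + (-407/24 + 13/45)*(-96)) = 9006/(-16 - 6001/360*(-96)) = 9006/(-16 + 24004/15) = 9006/(23764/15) = 9006*(15/23764) = 67545/11882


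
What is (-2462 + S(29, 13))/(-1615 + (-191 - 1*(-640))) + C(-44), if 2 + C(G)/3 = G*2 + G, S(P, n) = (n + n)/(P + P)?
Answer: -13521843/33814 ≈ -399.89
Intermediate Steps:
S(P, n) = n/P (S(P, n) = (2*n)/((2*P)) = (2*n)*(1/(2*P)) = n/P)
C(G) = -6 + 9*G (C(G) = -6 + 3*(G*2 + G) = -6 + 3*(2*G + G) = -6 + 3*(3*G) = -6 + 9*G)
(-2462 + S(29, 13))/(-1615 + (-191 - 1*(-640))) + C(-44) = (-2462 + 13/29)/(-1615 + (-191 - 1*(-640))) + (-6 + 9*(-44)) = (-2462 + 13*(1/29))/(-1615 + (-191 + 640)) + (-6 - 396) = (-2462 + 13/29)/(-1615 + 449) - 402 = -71385/29/(-1166) - 402 = -71385/29*(-1/1166) - 402 = 71385/33814 - 402 = -13521843/33814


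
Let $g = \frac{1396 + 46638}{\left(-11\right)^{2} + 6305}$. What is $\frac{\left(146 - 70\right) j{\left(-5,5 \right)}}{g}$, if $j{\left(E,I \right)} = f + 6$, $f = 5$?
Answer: $\frac{383724}{3431} \approx 111.84$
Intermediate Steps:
$j{\left(E,I \right)} = 11$ ($j{\left(E,I \right)} = 5 + 6 = 11$)
$g = \frac{3431}{459}$ ($g = \frac{48034}{121 + 6305} = \frac{48034}{6426} = 48034 \cdot \frac{1}{6426} = \frac{3431}{459} \approx 7.4749$)
$\frac{\left(146 - 70\right) j{\left(-5,5 \right)}}{g} = \frac{\left(146 - 70\right) 11}{\frac{3431}{459}} = 76 \cdot 11 \cdot \frac{459}{3431} = 836 \cdot \frac{459}{3431} = \frac{383724}{3431}$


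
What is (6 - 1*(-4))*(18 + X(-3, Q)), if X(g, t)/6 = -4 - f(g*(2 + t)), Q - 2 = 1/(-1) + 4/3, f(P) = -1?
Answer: 0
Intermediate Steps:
Q = 7/3 (Q = 2 + (1/(-1) + 4/3) = 2 + (1*(-1) + 4*(1/3)) = 2 + (-1 + 4/3) = 2 + 1/3 = 7/3 ≈ 2.3333)
X(g, t) = -18 (X(g, t) = 6*(-4 - 1*(-1)) = 6*(-4 + 1) = 6*(-3) = -18)
(6 - 1*(-4))*(18 + X(-3, Q)) = (6 - 1*(-4))*(18 - 18) = (6 + 4)*0 = 10*0 = 0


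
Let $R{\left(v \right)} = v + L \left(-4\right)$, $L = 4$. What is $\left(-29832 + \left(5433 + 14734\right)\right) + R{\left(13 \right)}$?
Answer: $-9668$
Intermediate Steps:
$R{\left(v \right)} = -16 + v$ ($R{\left(v \right)} = v + 4 \left(-4\right) = v - 16 = -16 + v$)
$\left(-29832 + \left(5433 + 14734\right)\right) + R{\left(13 \right)} = \left(-29832 + \left(5433 + 14734\right)\right) + \left(-16 + 13\right) = \left(-29832 + 20167\right) - 3 = -9665 - 3 = -9668$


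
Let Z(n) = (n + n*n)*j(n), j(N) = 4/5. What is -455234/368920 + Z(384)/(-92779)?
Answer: -42934530763/17114014340 ≈ -2.5087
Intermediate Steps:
j(N) = 4/5 (j(N) = 4*(1/5) = 4/5)
Z(n) = 4*n/5 + 4*n**2/5 (Z(n) = (n + n*n)*(4/5) = (n + n**2)*(4/5) = 4*n/5 + 4*n**2/5)
-455234/368920 + Z(384)/(-92779) = -455234/368920 + ((4/5)*384*(1 + 384))/(-92779) = -455234*1/368920 + ((4/5)*384*385)*(-1/92779) = -227617/184460 + 118272*(-1/92779) = -227617/184460 - 118272/92779 = -42934530763/17114014340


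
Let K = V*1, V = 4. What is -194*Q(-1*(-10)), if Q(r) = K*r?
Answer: -7760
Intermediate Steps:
K = 4 (K = 4*1 = 4)
Q(r) = 4*r
-194*Q(-1*(-10)) = -776*(-1*(-10)) = -776*10 = -194*40 = -7760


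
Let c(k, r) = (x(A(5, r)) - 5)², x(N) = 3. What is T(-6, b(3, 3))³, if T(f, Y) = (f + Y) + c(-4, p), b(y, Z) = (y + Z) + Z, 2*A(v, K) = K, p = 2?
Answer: 343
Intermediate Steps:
A(v, K) = K/2
b(y, Z) = y + 2*Z (b(y, Z) = (Z + y) + Z = y + 2*Z)
c(k, r) = 4 (c(k, r) = (3 - 5)² = (-2)² = 4)
T(f, Y) = 4 + Y + f (T(f, Y) = (f + Y) + 4 = (Y + f) + 4 = 4 + Y + f)
T(-6, b(3, 3))³ = (4 + (3 + 2*3) - 6)³ = (4 + (3 + 6) - 6)³ = (4 + 9 - 6)³ = 7³ = 343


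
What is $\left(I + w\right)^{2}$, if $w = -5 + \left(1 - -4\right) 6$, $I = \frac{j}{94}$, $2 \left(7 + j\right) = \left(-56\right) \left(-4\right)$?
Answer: $\frac{6027025}{8836} \approx 682.1$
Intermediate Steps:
$j = 105$ ($j = -7 + \frac{\left(-56\right) \left(-4\right)}{2} = -7 + \frac{1}{2} \cdot 224 = -7 + 112 = 105$)
$I = \frac{105}{94} \approx 1.117$
$w = 25$ ($w = -5 + \left(1 + 4\right) 6 = -5 + 5 \cdot 6 = -5 + 30 = 25$)
$\left(I + w\right)^{2} = \left(\frac{105}{94} + 25\right)^{2} = \left(\frac{2455}{94}\right)^{2} = \frac{6027025}{8836}$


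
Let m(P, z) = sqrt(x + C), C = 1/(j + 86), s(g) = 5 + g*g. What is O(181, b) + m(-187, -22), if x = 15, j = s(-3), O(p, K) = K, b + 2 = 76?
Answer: 74 + sqrt(1501)/10 ≈ 77.874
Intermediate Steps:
s(g) = 5 + g**2
b = 74 (b = -2 + 76 = 74)
j = 14 (j = 5 + (-3)**2 = 5 + 9 = 14)
C = 1/100 (C = 1/(14 + 86) = 1/100 ≈ 0.010000)
m(P, z) = sqrt(1501)/10 (m(P, z) = sqrt(15 + 1/100) = sqrt(1501/100) = sqrt(1501)/10)
O(181, b) + m(-187, -22) = 74 + sqrt(1501)/10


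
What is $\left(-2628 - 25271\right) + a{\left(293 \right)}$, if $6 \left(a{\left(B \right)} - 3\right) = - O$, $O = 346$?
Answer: $- \frac{83861}{3} \approx -27954.0$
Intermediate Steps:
$a{\left(B \right)} = - \frac{164}{3}$ ($a{\left(B \right)} = 3 + \frac{\left(-1\right) 346}{6} = 3 + \frac{1}{6} \left(-346\right) = 3 - \frac{173}{3} = - \frac{164}{3}$)
$\left(-2628 - 25271\right) + a{\left(293 \right)} = \left(-2628 - 25271\right) - \frac{164}{3} = -27899 - \frac{164}{3} = - \frac{83861}{3}$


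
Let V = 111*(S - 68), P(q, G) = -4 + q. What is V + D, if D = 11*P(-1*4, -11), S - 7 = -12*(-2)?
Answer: -4195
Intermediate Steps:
S = 31 (S = 7 - 12*(-2) = 7 + 24 = 31)
D = -88 (D = 11*(-4 - 1*4) = 11*(-4 - 4) = 11*(-8) = -88)
V = -4107 (V = 111*(31 - 68) = 111*(-37) = -4107)
V + D = -4107 - 88 = -4195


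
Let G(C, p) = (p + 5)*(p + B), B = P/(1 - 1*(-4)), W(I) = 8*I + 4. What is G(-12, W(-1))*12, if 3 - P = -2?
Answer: -36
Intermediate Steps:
P = 5 (P = 3 - 1*(-2) = 3 + 2 = 5)
W(I) = 4 + 8*I
B = 1 (B = 5/(1 - 1*(-4)) = 5/(1 + 4) = 5/5 = 5*(⅕) = 1)
G(C, p) = (1 + p)*(5 + p) (G(C, p) = (p + 5)*(p + 1) = (5 + p)*(1 + p) = (1 + p)*(5 + p))
G(-12, W(-1))*12 = (5 + (4 + 8*(-1))² + 6*(4 + 8*(-1)))*12 = (5 + (4 - 8)² + 6*(4 - 8))*12 = (5 + (-4)² + 6*(-4))*12 = (5 + 16 - 24)*12 = -3*12 = -36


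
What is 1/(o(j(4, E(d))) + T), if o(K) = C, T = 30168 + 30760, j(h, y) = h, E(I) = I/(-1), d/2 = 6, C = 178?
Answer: 1/61106 ≈ 1.6365e-5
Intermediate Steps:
d = 12 (d = 2*6 = 12)
E(I) = -I (E(I) = I*(-1) = -I)
T = 60928
o(K) = 178
1/(o(j(4, E(d))) + T) = 1/(178 + 60928) = 1/61106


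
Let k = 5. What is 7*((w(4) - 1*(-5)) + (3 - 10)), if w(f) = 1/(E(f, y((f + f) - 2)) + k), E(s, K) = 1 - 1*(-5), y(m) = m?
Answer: -147/11 ≈ -13.364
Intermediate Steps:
E(s, K) = 6 (E(s, K) = 1 + 5 = 6)
w(f) = 1/11 (w(f) = 1/(6 + 5) = 1/11)
7*((w(4) - 1*(-5)) + (3 - 10)) = 7*((1/11 - 1*(-5)) + (3 - 10)) = 7*((1/11 + 5) - 7) = 7*(56/11 - 7) = 7*(-21/11) = -147/11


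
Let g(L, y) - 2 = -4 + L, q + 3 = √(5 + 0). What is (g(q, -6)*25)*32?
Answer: -4000 + 800*√5 ≈ -2211.1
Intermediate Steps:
q = -3 + √5 (q = -3 + √(5 + 0) = -3 + √5 ≈ -0.76393)
g(L, y) = -2 + L (g(L, y) = 2 + (-4 + L) = -2 + L)
(g(q, -6)*25)*32 = ((-2 + (-3 + √5))*25)*32 = ((-5 + √5)*25)*32 = (-125 + 25*√5)*32 = -4000 + 800*√5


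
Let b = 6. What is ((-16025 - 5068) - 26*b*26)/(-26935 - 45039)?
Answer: 25149/71974 ≈ 0.34942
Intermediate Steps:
((-16025 - 5068) - 26*b*26)/(-26935 - 45039) = ((-16025 - 5068) - 26*6*26)/(-26935 - 45039) = (-21093 - 156*26)/(-71974) = (-21093 - 4056)*(-1/71974) = -25149*(-1/71974) = 25149/71974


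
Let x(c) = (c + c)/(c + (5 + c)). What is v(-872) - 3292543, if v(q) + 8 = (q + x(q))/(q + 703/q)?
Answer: -4357789668960435/1323530293 ≈ -3.2926e+6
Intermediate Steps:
x(c) = 2*c/(5 + 2*c) (x(c) = (2*c)/(5 + 2*c) = 2*c/(5 + 2*c))
v(q) = -8 + (q + 2*q/(5 + 2*q))/(q + 703/q)
v(-872) - 3292543 = (2*(-872)² - (5 + 2*(-872))*(5624 + 7*(-872)²))/((5 + 2*(-872))*(703 + (-872)²)) - 3292543 = (2*760384 - (5 - 1744)*(5624 + 7*760384))/((5 - 1744)*(703 + 760384)) - 3292543 = (1520768 - 1*(-1739)*(5624 + 5322688))/(-1739*761087) - 3292543 = -1/1739*1/761087*(1520768 - 1*(-1739)*5328312) - 3292543 = -1/1739*1/761087*(1520768 + 9265934568) - 3292543 = -1/1739*1/761087*9267455336 - 3292543 = -9267455336/1323530293 - 3292543 = -4357789668960435/1323530293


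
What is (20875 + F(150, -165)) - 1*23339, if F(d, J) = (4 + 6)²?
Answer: -2364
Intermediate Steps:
F(d, J) = 100 (F(d, J) = 10² = 100)
(20875 + F(150, -165)) - 1*23339 = (20875 + 100) - 1*23339 = 20975 - 23339 = -2364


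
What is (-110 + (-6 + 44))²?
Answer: 5184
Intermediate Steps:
(-110 + (-6 + 44))² = (-110 + 38)² = (-72)² = 5184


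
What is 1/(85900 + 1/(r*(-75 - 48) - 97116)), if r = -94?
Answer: 85554/7349088599 ≈ 1.1641e-5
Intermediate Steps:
1/(85900 + 1/(r*(-75 - 48) - 97116)) = 1/(85900 + 1/(-94*(-75 - 48) - 97116)) = 1/(85900 + 1/(-94*(-123) - 97116)) = 1/(85900 + 1/(11562 - 97116)) = 1/(85900 + 1/(-85554)) = 1/(85900 - 1/85554) = 1/(7349088599/85554) = 85554/7349088599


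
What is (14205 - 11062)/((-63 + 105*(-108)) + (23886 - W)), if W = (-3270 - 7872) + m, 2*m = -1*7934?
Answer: 3143/27592 ≈ 0.11391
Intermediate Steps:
m = -3967 (m = (-1*7934)/2 = (½)*(-7934) = -3967)
W = -15109 (W = (-3270 - 7872) - 3967 = -11142 - 3967 = -15109)
(14205 - 11062)/((-63 + 105*(-108)) + (23886 - W)) = (14205 - 11062)/((-63 + 105*(-108)) + (23886 - 1*(-15109))) = 3143/((-63 - 11340) + (23886 + 15109)) = 3143/(-11403 + 38995) = 3143/27592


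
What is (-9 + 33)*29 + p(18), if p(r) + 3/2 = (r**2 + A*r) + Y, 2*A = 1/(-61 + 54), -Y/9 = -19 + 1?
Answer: 16509/14 ≈ 1179.2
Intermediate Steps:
Y = 162 (Y = -9*(-19 + 1) = -9*(-18) = 162)
A = -1/14 (A = 1/(2*(-61 + 54)) = (1/2)/(-7) = (1/2)*(-1/7) = -1/14 ≈ -0.071429)
p(r) = 321/2 + r**2 - r/14 (p(r) = -3/2 + ((r**2 - r/14) + 162) = -3/2 + (162 + r**2 - r/14) = 321/2 + r**2 - r/14)
(-9 + 33)*29 + p(18) = (-9 + 33)*29 + (321/2 + 18**2 - 1/14*18) = 24*29 + (321/2 + 324 - 9/7) = 696 + 6765/14 = 16509/14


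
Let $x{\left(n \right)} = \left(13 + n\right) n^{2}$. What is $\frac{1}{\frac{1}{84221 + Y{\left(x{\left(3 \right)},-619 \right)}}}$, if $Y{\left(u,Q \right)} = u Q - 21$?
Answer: $-4936$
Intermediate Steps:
$x{\left(n \right)} = n^{2} \left(13 + n\right)$
$Y{\left(u,Q \right)} = -21 + Q u$ ($Y{\left(u,Q \right)} = Q u - 21 = -21 + Q u$)
$\frac{1}{\frac{1}{84221 + Y{\left(x{\left(3 \right)},-619 \right)}}} = \frac{1}{\frac{1}{84221 - \left(21 + 619 \cdot 3^{2} \left(13 + 3\right)\right)}} = \frac{1}{\frac{1}{84221 - \left(21 + 619 \cdot 9 \cdot 16\right)}} = \frac{1}{\frac{1}{84221 - 89157}} = \frac{1}{\frac{1}{-4936}} = \frac{1}{- \frac{1}{4936}} = -4936$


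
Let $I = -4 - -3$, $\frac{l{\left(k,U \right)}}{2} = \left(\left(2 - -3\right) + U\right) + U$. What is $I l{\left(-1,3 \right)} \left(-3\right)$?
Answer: $66$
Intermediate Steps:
$l{\left(k,U \right)} = 10 + 4 U$ ($l{\left(k,U \right)} = 2 \left(\left(\left(2 - -3\right) + U\right) + U\right) = 2 \left(\left(\left(2 + 3\right) + U\right) + U\right) = 2 \left(\left(5 + U\right) + U\right) = 2 \left(5 + 2 U\right) = 10 + 4 U$)
$I = -1$ ($I = -4 + 3 = -1$)
$I l{\left(-1,3 \right)} \left(-3\right) = - (10 + 4 \cdot 3) \left(-3\right) = - (10 + 12) \left(-3\right) = \left(-1\right) 22 \left(-3\right) = \left(-22\right) \left(-3\right) = 66$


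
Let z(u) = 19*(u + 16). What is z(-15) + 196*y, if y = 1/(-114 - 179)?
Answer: 5371/293 ≈ 18.331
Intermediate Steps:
y = -1/293 (y = 1/(-293) = -1/293 ≈ -0.0034130)
z(u) = 304 + 19*u (z(u) = 19*(16 + u) = 304 + 19*u)
z(-15) + 196*y = (304 + 19*(-15)) + 196*(-1/293) = (304 - 285) - 196/293 = 19 - 196/293 = 5371/293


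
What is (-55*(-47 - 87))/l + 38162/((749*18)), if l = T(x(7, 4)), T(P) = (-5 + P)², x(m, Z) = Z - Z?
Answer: 10031639/33705 ≈ 297.63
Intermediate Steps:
x(m, Z) = 0
l = 25 (l = (-5 + 0)² = (-5)² = 25)
(-55*(-47 - 87))/l + 38162/((749*18)) = -55*(-47 - 87)/25 + 38162/((749*18)) = -55*(-134)*(1/25) + 38162/13482 = 7370*(1/25) + 38162*(1/13482) = 1474/5 + 19081/6741 = 10031639/33705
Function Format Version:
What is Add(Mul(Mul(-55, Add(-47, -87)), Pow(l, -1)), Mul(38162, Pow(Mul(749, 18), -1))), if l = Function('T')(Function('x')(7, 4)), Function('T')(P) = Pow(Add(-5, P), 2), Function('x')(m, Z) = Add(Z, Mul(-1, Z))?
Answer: Rational(10031639, 33705) ≈ 297.63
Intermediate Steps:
Function('x')(m, Z) = 0
l = 25 (l = Pow(Add(-5, 0), 2) = Pow(-5, 2) = 25)
Add(Mul(Mul(-55, Add(-47, -87)), Pow(l, -1)), Mul(38162, Pow(Mul(749, 18), -1))) = Add(Mul(Mul(-55, Add(-47, -87)), Pow(25, -1)), Mul(38162, Pow(Mul(749, 18), -1))) = Add(Mul(Mul(-55, -134), Rational(1, 25)), Mul(38162, Pow(13482, -1))) = Add(Mul(7370, Rational(1, 25)), Mul(38162, Rational(1, 13482))) = Add(Rational(1474, 5), Rational(19081, 6741)) = Rational(10031639, 33705)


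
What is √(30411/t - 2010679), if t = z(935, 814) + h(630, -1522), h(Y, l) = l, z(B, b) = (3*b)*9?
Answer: I*√210340963855282/10228 ≈ 1418.0*I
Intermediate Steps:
z(B, b) = 27*b
t = 20456 (t = 27*814 - 1522 = 21978 - 1522 = 20456)
√(30411/t - 2010679) = √(30411/20456 - 2010679) = √(-41130419213/20456) = I*√210340963855282/10228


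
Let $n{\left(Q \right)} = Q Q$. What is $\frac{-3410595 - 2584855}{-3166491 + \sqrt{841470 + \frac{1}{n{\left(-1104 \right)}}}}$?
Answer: $\frac{925546369396612608}{488826360460082903} + \frac{264759072 \sqrt{1025597099521}}{488826360460082903} \approx 1.894$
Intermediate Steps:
$n{\left(Q \right)} = Q^{2}$
$\frac{-3410595 - 2584855}{-3166491 + \sqrt{841470 + \frac{1}{n{\left(-1104 \right)}}}} = \frac{-3410595 - 2584855}{-3166491 + \sqrt{841470 + \frac{1}{\left(-1104\right)^{2}}}} = - \frac{5995450}{-3166491 + \sqrt{841470 + \frac{1}{1218816}}} = - \frac{5995450}{-3166491 + \sqrt{\frac{1025597099521}{1218816}}} = - \frac{5995450}{-3166491 + \frac{\sqrt{1025597099521}}{1104}}$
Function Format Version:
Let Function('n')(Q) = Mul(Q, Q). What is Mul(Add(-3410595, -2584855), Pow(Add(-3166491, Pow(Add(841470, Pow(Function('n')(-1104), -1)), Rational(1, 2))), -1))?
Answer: Add(Rational(925546369396612608, 488826360460082903), Mul(Rational(264759072, 488826360460082903), Pow(1025597099521, Rational(1, 2)))) ≈ 1.8940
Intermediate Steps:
Function('n')(Q) = Pow(Q, 2)
Mul(Add(-3410595, -2584855), Pow(Add(-3166491, Pow(Add(841470, Pow(Function('n')(-1104), -1)), Rational(1, 2))), -1)) = Mul(Add(-3410595, -2584855), Pow(Add(-3166491, Pow(Add(841470, Pow(Pow(-1104, 2), -1)), Rational(1, 2))), -1)) = Mul(-5995450, Pow(Add(-3166491, Pow(Add(841470, Pow(1218816, -1)), Rational(1, 2))), -1)) = Mul(-5995450, Pow(Add(-3166491, Pow(Add(841470, Rational(1, 1218816)), Rational(1, 2))), -1)) = Mul(-5995450, Pow(Add(-3166491, Pow(Rational(1025597099521, 1218816), Rational(1, 2))), -1)) = Mul(-5995450, Pow(Add(-3166491, Mul(Rational(1, 1104), Pow(1025597099521, Rational(1, 2)))), -1))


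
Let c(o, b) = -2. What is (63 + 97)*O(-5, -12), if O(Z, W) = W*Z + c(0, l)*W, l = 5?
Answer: 13440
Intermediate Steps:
O(Z, W) = -2*W + W*Z (O(Z, W) = W*Z - 2*W = -2*W + W*Z)
(63 + 97)*O(-5, -12) = (63 + 97)*(-12*(-2 - 5)) = 160*(-12*(-7)) = 160*84 = 13440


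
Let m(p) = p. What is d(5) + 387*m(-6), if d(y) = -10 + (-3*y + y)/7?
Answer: -16334/7 ≈ -2333.4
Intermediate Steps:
d(y) = -10 - 2*y/7 (d(y) = -10 - 2*y*(1/7) = -10 - 2*y/7)
d(5) + 387*m(-6) = (-10 - 2/7*5) + 387*(-6) = (-10 - 10/7) - 2322 = -80/7 - 2322 = -16334/7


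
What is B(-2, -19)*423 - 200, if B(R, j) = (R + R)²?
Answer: 6568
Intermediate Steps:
B(R, j) = 4*R² (B(R, j) = (2*R)² = 4*R²)
B(-2, -19)*423 - 200 = (4*(-2)²)*423 - 200 = (4*4)*423 - 200 = 16*423 - 200 = 6768 - 200 = 6568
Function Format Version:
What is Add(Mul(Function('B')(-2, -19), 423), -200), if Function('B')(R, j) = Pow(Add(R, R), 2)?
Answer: 6568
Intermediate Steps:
Function('B')(R, j) = Mul(4, Pow(R, 2)) (Function('B')(R, j) = Pow(Mul(2, R), 2) = Mul(4, Pow(R, 2)))
Add(Mul(Function('B')(-2, -19), 423), -200) = Add(Mul(Mul(4, Pow(-2, 2)), 423), -200) = Add(Mul(Mul(4, 4), 423), -200) = Add(Mul(16, 423), -200) = Add(6768, -200) = 6568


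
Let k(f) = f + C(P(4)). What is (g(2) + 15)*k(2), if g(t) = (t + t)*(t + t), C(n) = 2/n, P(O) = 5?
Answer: 372/5 ≈ 74.400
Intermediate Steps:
k(f) = ⅖ + f (k(f) = f + 2/5 = f + 2*(⅕) = f + ⅖ = ⅖ + f)
g(t) = 4*t² (g(t) = (2*t)*(2*t) = 4*t²)
(g(2) + 15)*k(2) = (4*2² + 15)*(⅖ + 2) = (4*4 + 15)*(12/5) = (16 + 15)*(12/5) = 31*(12/5) = 372/5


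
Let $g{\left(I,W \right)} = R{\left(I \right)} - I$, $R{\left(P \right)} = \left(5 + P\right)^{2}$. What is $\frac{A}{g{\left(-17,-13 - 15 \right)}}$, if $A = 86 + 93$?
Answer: $\frac{179}{161} \approx 1.1118$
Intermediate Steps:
$g{\left(I,W \right)} = \left(5 + I\right)^{2} - I$
$A = 179$
$\frac{A}{g{\left(-17,-13 - 15 \right)}} = \frac{179}{\left(5 - 17\right)^{2} - -17} = \frac{179}{\left(-12\right)^{2} + 17} = \frac{179}{144 + 17} = \frac{179}{161}$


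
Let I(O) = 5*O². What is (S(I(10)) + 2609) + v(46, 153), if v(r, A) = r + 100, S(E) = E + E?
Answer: 3755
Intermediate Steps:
S(E) = 2*E
v(r, A) = 100 + r
(S(I(10)) + 2609) + v(46, 153) = (2*(5*10²) + 2609) + (100 + 46) = (2*(5*100) + 2609) + 146 = (2*500 + 2609) + 146 = (1000 + 2609) + 146 = 3609 + 146 = 3755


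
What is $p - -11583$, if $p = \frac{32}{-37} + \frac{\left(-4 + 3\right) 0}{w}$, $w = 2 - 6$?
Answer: $\frac{428539}{37} \approx 11582.0$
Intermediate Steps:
$w = -4$
$p = - \frac{32}{37}$ ($p = \frac{32}{-37} + \frac{\left(-4 + 3\right) 0}{-4} = 32 \left(- \frac{1}{37}\right) + \left(-1\right) 0 \left(- \frac{1}{4}\right) = - \frac{32}{37} + 0 \left(- \frac{1}{4}\right) = - \frac{32}{37} + 0 = - \frac{32}{37} \approx -0.86486$)
$p - -11583 = - \frac{32}{37} - -11583 = - \frac{32}{37} + 11583 = \frac{428539}{37}$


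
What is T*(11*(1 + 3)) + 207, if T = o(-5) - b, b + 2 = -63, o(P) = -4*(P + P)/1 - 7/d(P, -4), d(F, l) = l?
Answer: 4904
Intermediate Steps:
o(P) = 7/4 - 8*P (o(P) = -4*(P + P)/1 - 7/(-4) = -8*P*1 - 7*(-1/4) = -8*P*1 + 7/4 = -8*P + 7/4 = 7/4 - 8*P)
b = -65 (b = -2 - 63 = -65)
T = 427/4 (T = (7/4 - 8*(-5)) - 1*(-65) = (7/4 + 40) + 65 = 167/4 + 65 = 427/4 ≈ 106.75)
T*(11*(1 + 3)) + 207 = 427*(11*(1 + 3))/4 + 207 = 427*(11*4)/4 + 207 = (427/4)*44 + 207 = 4697 + 207 = 4904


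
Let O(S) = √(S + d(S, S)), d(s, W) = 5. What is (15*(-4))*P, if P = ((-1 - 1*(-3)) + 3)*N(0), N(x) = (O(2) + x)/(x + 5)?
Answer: -60*√7 ≈ -158.75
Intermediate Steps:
O(S) = √(5 + S) (O(S) = √(S + 5) = √(5 + S))
N(x) = (x + √7)/(5 + x) (N(x) = (√(5 + 2) + x)/(x + 5) = (√7 + x)/(5 + x) = (x + √7)/(5 + x))
P = √7 (P = ((-1 - 1*(-3)) + 3)*((0 + √7)/(5 + 0)) = ((-1 + 3) + 3)*(√7/5) = (2 + 3)*(√7/5) = 5*(√7/5) = √7 ≈ 2.6458)
(15*(-4))*P = (15*(-4))*√7 = -60*√7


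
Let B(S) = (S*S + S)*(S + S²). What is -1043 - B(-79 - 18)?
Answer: -86714387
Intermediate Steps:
B(S) = (S + S²)² (B(S) = (S² + S)*(S + S²) = (S + S²)*(S + S²) = (S + S²)²)
-1043 - B(-79 - 18) = -1043 - (-79 - 18)²*(1 + (-79 - 18))² = -1043 - (-97)²*(1 - 97)² = -1043 - 9409*(-96)² = -1043 - 9409*9216 = -1043 - 1*86713344 = -1043 - 86713344 = -86714387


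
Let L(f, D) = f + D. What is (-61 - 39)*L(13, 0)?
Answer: -1300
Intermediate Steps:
L(f, D) = D + f
(-61 - 39)*L(13, 0) = (-61 - 39)*(0 + 13) = -100*13 = -1300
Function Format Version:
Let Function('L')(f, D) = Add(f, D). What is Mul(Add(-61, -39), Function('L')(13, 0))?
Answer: -1300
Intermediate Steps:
Function('L')(f, D) = Add(D, f)
Mul(Add(-61, -39), Function('L')(13, 0)) = Mul(Add(-61, -39), Add(0, 13)) = Mul(-100, 13) = -1300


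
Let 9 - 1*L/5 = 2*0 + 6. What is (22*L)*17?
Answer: 5610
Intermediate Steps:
L = 15 (L = 45 - 5*(2*0 + 6) = 45 - 5*(0 + 6) = 45 - 5*6 = 45 - 30 = 15)
(22*L)*17 = (22*15)*17 = 330*17 = 5610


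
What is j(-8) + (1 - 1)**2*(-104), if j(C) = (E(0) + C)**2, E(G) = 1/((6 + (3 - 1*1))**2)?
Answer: 261121/4096 ≈ 63.750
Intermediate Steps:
E(G) = 1/64 (E(G) = 1/((6 + (3 - 1))**2) = 1/((6 + 2)**2) = 1/(8**2) = 1/64)
j(C) = (1/64 + C)**2
j(-8) + (1 - 1)**2*(-104) = (1 + 64*(-8))**2/4096 + (1 - 1)**2*(-104) = (1 - 512)**2/4096 + 0**2*(-104) = (1/4096)*(-511)**2 + 0*(-104) = (1/4096)*261121 + 0 = 261121/4096 + 0 = 261121/4096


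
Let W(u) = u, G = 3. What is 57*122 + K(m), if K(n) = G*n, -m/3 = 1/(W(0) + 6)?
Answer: 13905/2 ≈ 6952.5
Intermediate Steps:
m = -½ (m = -3/(0 + 6) = -3/6 = -3*⅙ = -½ ≈ -0.50000)
K(n) = 3*n
57*122 + K(m) = 57*122 + 3*(-½) = 6954 - 3/2 = 13905/2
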